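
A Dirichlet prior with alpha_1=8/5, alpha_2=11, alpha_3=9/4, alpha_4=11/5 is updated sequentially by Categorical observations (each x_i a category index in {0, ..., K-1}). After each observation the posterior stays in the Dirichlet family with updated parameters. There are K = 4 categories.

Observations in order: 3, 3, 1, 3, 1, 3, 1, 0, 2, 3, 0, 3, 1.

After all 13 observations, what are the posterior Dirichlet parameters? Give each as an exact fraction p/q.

obs 1: x=3 → posterior Dirichlet(8/5, 11, 9/4, 16/5)
obs 2: x=3 → posterior Dirichlet(8/5, 11, 9/4, 21/5)
obs 3: x=1 → posterior Dirichlet(8/5, 12, 9/4, 21/5)
obs 4: x=3 → posterior Dirichlet(8/5, 12, 9/4, 26/5)
obs 5: x=1 → posterior Dirichlet(8/5, 13, 9/4, 26/5)
obs 6: x=3 → posterior Dirichlet(8/5, 13, 9/4, 31/5)
obs 7: x=1 → posterior Dirichlet(8/5, 14, 9/4, 31/5)
obs 8: x=0 → posterior Dirichlet(13/5, 14, 9/4, 31/5)
obs 9: x=2 → posterior Dirichlet(13/5, 14, 13/4, 31/5)
obs 10: x=3 → posterior Dirichlet(13/5, 14, 13/4, 36/5)
obs 11: x=0 → posterior Dirichlet(18/5, 14, 13/4, 36/5)
obs 12: x=3 → posterior Dirichlet(18/5, 14, 13/4, 41/5)
obs 13: x=1 → posterior Dirichlet(18/5, 15, 13/4, 41/5)

alpha_1=18/5, alpha_2=15, alpha_3=13/4, alpha_4=41/5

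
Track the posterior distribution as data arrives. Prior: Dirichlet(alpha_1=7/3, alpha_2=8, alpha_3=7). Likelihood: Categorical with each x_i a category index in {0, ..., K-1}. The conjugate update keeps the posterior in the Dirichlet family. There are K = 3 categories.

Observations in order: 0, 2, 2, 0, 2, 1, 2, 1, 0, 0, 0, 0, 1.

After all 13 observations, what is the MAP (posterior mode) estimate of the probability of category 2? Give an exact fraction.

15/41

obs 1: x=0 → posterior Dirichlet(10/3, 8, 7)
obs 2: x=2 → posterior Dirichlet(10/3, 8, 8)
obs 3: x=2 → posterior Dirichlet(10/3, 8, 9)
obs 4: x=0 → posterior Dirichlet(13/3, 8, 9)
obs 5: x=2 → posterior Dirichlet(13/3, 8, 10)
obs 6: x=1 → posterior Dirichlet(13/3, 9, 10)
obs 7: x=2 → posterior Dirichlet(13/3, 9, 11)
obs 8: x=1 → posterior Dirichlet(13/3, 10, 11)
obs 9: x=0 → posterior Dirichlet(16/3, 10, 11)
obs 10: x=0 → posterior Dirichlet(19/3, 10, 11)
obs 11: x=0 → posterior Dirichlet(22/3, 10, 11)
obs 12: x=0 → posterior Dirichlet(25/3, 10, 11)
obs 13: x=1 → posterior Dirichlet(25/3, 11, 11)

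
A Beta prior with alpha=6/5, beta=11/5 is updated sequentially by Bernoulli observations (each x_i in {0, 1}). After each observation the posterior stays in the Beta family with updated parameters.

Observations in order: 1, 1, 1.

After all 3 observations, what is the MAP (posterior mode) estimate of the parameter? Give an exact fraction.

obs 1: x=1 → posterior Beta(11/5, 11/5)
obs 2: x=1 → posterior Beta(16/5, 11/5)
obs 3: x=1 → posterior Beta(21/5, 11/5)

8/11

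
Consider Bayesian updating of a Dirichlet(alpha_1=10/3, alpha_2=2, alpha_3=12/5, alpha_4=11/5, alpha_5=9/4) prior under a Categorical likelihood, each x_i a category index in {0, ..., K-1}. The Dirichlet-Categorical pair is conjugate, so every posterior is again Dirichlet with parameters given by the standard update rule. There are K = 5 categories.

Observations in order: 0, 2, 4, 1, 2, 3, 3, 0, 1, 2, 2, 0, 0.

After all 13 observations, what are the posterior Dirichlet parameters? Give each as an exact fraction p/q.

obs 1: x=0 → posterior Dirichlet(13/3, 2, 12/5, 11/5, 9/4)
obs 2: x=2 → posterior Dirichlet(13/3, 2, 17/5, 11/5, 9/4)
obs 3: x=4 → posterior Dirichlet(13/3, 2, 17/5, 11/5, 13/4)
obs 4: x=1 → posterior Dirichlet(13/3, 3, 17/5, 11/5, 13/4)
obs 5: x=2 → posterior Dirichlet(13/3, 3, 22/5, 11/5, 13/4)
obs 6: x=3 → posterior Dirichlet(13/3, 3, 22/5, 16/5, 13/4)
obs 7: x=3 → posterior Dirichlet(13/3, 3, 22/5, 21/5, 13/4)
obs 8: x=0 → posterior Dirichlet(16/3, 3, 22/5, 21/5, 13/4)
obs 9: x=1 → posterior Dirichlet(16/3, 4, 22/5, 21/5, 13/4)
obs 10: x=2 → posterior Dirichlet(16/3, 4, 27/5, 21/5, 13/4)
obs 11: x=2 → posterior Dirichlet(16/3, 4, 32/5, 21/5, 13/4)
obs 12: x=0 → posterior Dirichlet(19/3, 4, 32/5, 21/5, 13/4)
obs 13: x=0 → posterior Dirichlet(22/3, 4, 32/5, 21/5, 13/4)

alpha_1=22/3, alpha_2=4, alpha_3=32/5, alpha_4=21/5, alpha_5=13/4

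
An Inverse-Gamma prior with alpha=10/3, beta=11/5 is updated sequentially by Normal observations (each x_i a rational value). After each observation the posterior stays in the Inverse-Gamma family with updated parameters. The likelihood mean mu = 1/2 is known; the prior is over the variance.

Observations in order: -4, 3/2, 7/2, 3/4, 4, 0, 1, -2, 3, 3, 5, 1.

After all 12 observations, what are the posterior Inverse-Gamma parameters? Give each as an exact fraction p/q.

obs 1: x=-4 → posterior Inverse-Gamma(23/6, 493/40)
obs 2: x=3/2 → posterior Inverse-Gamma(13/3, 513/40)
obs 3: x=7/2 → posterior Inverse-Gamma(29/6, 693/40)
obs 4: x=3/4 → posterior Inverse-Gamma(16/3, 2777/160)
obs 5: x=4 → posterior Inverse-Gamma(35/6, 3757/160)
obs 6: x=0 → posterior Inverse-Gamma(19/3, 3777/160)
obs 7: x=1 → posterior Inverse-Gamma(41/6, 3797/160)
obs 8: x=-2 → posterior Inverse-Gamma(22/3, 4297/160)
obs 9: x=3 → posterior Inverse-Gamma(47/6, 4797/160)
obs 10: x=3 → posterior Inverse-Gamma(25/3, 5297/160)
obs 11: x=5 → posterior Inverse-Gamma(53/6, 6917/160)
obs 12: x=1 → posterior Inverse-Gamma(28/3, 6937/160)

alpha=28/3, beta=6937/160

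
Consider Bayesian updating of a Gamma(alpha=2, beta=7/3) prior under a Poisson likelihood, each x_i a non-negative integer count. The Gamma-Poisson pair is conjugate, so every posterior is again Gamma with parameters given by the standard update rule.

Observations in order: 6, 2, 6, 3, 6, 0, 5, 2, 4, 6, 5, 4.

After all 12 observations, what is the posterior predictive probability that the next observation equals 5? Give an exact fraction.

obs 1: x=6 → posterior Gamma(8, 10/3)
obs 2: x=2 → posterior Gamma(10, 13/3)
obs 3: x=6 → posterior Gamma(16, 16/3)
obs 4: x=3 → posterior Gamma(19, 19/3)
obs 5: x=6 → posterior Gamma(25, 22/3)
obs 6: x=0 → posterior Gamma(25, 25/3)
obs 7: x=5 → posterior Gamma(30, 28/3)
obs 8: x=2 → posterior Gamma(32, 31/3)
obs 9: x=4 → posterior Gamma(36, 34/3)
obs 10: x=6 → posterior Gamma(42, 37/3)
obs 11: x=5 → posterior Gamma(47, 40/3)
obs 12: x=4 → posterior Gamma(51, 43/3)

171364990319408693482476903095381570984901444566214239850591497246849713207024490363952792561/1301483223110132343779191692160118841369267117865040979379386685091681781922380753686700752896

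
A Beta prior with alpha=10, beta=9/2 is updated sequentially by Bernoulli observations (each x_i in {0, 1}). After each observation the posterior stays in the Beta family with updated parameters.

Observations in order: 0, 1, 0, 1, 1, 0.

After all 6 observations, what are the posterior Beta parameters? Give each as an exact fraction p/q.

alpha=13, beta=15/2

obs 1: x=0 → posterior Beta(10, 11/2)
obs 2: x=1 → posterior Beta(11, 11/2)
obs 3: x=0 → posterior Beta(11, 13/2)
obs 4: x=1 → posterior Beta(12, 13/2)
obs 5: x=1 → posterior Beta(13, 13/2)
obs 6: x=0 → posterior Beta(13, 15/2)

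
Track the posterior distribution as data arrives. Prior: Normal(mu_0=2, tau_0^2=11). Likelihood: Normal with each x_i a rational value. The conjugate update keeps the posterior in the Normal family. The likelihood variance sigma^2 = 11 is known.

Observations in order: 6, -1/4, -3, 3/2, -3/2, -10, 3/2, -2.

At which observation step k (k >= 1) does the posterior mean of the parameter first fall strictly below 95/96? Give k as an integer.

k = 5

obs 1: x=6 → posterior Normal(4, 11/2)
obs 2: x=-1/4 → posterior Normal(31/12, 11/3)
obs 3: x=-3 → posterior Normal(19/16, 11/4)
obs 4: x=3/2 → posterior Normal(5/4, 11/5)
obs 5: x=-3/2 → posterior Normal(19/24, 11/6)
obs 6: x=-10 → posterior Normal(-3/4, 11/7)
obs 7: x=3/2 → posterior Normal(-15/32, 11/8)
obs 8: x=-2 → posterior Normal(-23/36, 11/9)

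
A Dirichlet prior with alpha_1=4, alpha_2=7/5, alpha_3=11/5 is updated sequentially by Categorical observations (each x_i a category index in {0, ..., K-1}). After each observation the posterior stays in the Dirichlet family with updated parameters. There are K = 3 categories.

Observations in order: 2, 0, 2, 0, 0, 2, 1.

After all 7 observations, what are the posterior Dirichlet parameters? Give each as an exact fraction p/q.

obs 1: x=2 → posterior Dirichlet(4, 7/5, 16/5)
obs 2: x=0 → posterior Dirichlet(5, 7/5, 16/5)
obs 3: x=2 → posterior Dirichlet(5, 7/5, 21/5)
obs 4: x=0 → posterior Dirichlet(6, 7/5, 21/5)
obs 5: x=0 → posterior Dirichlet(7, 7/5, 21/5)
obs 6: x=2 → posterior Dirichlet(7, 7/5, 26/5)
obs 7: x=1 → posterior Dirichlet(7, 12/5, 26/5)

alpha_1=7, alpha_2=12/5, alpha_3=26/5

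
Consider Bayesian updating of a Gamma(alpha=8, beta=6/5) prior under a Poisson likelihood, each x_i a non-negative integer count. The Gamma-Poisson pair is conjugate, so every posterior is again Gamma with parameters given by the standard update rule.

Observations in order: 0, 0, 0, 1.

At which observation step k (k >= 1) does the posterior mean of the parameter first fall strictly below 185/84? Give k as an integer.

k = 3

obs 1: x=0 → posterior Gamma(8, 11/5)
obs 2: x=0 → posterior Gamma(8, 16/5)
obs 3: x=0 → posterior Gamma(8, 21/5)
obs 4: x=1 → posterior Gamma(9, 26/5)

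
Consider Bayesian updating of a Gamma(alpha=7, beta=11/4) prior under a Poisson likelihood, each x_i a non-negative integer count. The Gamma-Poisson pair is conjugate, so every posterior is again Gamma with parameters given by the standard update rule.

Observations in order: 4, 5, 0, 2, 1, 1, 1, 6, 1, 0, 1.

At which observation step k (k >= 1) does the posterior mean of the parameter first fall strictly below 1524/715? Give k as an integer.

obs 1: x=4 → posterior Gamma(11, 15/4)
obs 2: x=5 → posterior Gamma(16, 19/4)
obs 3: x=0 → posterior Gamma(16, 23/4)
obs 4: x=2 → posterior Gamma(18, 27/4)
obs 5: x=1 → posterior Gamma(19, 31/4)
obs 6: x=1 → posterior Gamma(20, 35/4)
obs 7: x=1 → posterior Gamma(21, 39/4)
obs 8: x=6 → posterior Gamma(27, 43/4)
obs 9: x=1 → posterior Gamma(28, 47/4)
obs 10: x=0 → posterior Gamma(28, 51/4)
obs 11: x=1 → posterior Gamma(29, 55/4)

k = 11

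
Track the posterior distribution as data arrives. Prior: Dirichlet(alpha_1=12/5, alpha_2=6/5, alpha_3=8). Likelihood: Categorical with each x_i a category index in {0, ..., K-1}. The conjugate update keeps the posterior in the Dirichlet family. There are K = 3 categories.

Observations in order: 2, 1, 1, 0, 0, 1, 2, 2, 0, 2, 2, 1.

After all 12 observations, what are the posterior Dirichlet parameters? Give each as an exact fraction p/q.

obs 1: x=2 → posterior Dirichlet(12/5, 6/5, 9)
obs 2: x=1 → posterior Dirichlet(12/5, 11/5, 9)
obs 3: x=1 → posterior Dirichlet(12/5, 16/5, 9)
obs 4: x=0 → posterior Dirichlet(17/5, 16/5, 9)
obs 5: x=0 → posterior Dirichlet(22/5, 16/5, 9)
obs 6: x=1 → posterior Dirichlet(22/5, 21/5, 9)
obs 7: x=2 → posterior Dirichlet(22/5, 21/5, 10)
obs 8: x=2 → posterior Dirichlet(22/5, 21/5, 11)
obs 9: x=0 → posterior Dirichlet(27/5, 21/5, 11)
obs 10: x=2 → posterior Dirichlet(27/5, 21/5, 12)
obs 11: x=2 → posterior Dirichlet(27/5, 21/5, 13)
obs 12: x=1 → posterior Dirichlet(27/5, 26/5, 13)

alpha_1=27/5, alpha_2=26/5, alpha_3=13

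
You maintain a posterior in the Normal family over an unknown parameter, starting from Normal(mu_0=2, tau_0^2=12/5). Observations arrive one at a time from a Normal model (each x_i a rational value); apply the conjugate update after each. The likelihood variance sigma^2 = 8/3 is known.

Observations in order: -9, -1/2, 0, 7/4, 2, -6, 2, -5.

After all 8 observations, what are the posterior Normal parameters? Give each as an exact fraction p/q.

mu_0=-11/8, tau_0^2=12/41

obs 1: x=-9 → posterior Normal(-61/19, 24/19)
obs 2: x=-1/2 → posterior Normal(-131/56, 6/7)
obs 3: x=0 → posterior Normal(-131/74, 24/37)
obs 4: x=7/4 → posterior Normal(-199/184, 12/23)
obs 5: x=2 → posterior Normal(-127/220, 24/55)
obs 6: x=-6 → posterior Normal(-343/256, 3/8)
obs 7: x=2 → posterior Normal(-271/292, 24/73)
obs 8: x=-5 → posterior Normal(-11/8, 12/41)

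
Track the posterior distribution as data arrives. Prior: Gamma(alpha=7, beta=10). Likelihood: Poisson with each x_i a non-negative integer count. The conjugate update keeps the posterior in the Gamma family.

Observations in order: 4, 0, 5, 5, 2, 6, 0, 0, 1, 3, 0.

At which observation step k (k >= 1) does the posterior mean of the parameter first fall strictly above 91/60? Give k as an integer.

k = 5

obs 1: x=4 → posterior Gamma(11, 11)
obs 2: x=0 → posterior Gamma(11, 12)
obs 3: x=5 → posterior Gamma(16, 13)
obs 4: x=5 → posterior Gamma(21, 14)
obs 5: x=2 → posterior Gamma(23, 15)
obs 6: x=6 → posterior Gamma(29, 16)
obs 7: x=0 → posterior Gamma(29, 17)
obs 8: x=0 → posterior Gamma(29, 18)
obs 9: x=1 → posterior Gamma(30, 19)
obs 10: x=3 → posterior Gamma(33, 20)
obs 11: x=0 → posterior Gamma(33, 21)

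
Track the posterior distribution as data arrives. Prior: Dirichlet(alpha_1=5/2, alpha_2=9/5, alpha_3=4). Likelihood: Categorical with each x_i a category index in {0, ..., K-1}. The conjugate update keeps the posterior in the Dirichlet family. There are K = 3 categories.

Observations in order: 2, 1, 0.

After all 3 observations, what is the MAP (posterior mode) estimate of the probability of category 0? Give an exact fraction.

25/83

obs 1: x=2 → posterior Dirichlet(5/2, 9/5, 5)
obs 2: x=1 → posterior Dirichlet(5/2, 14/5, 5)
obs 3: x=0 → posterior Dirichlet(7/2, 14/5, 5)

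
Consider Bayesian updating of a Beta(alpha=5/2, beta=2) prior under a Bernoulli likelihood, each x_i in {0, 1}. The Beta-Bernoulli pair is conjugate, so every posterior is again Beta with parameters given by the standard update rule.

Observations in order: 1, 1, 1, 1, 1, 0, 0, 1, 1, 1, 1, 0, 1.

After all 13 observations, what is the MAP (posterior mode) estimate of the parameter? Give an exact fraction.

obs 1: x=1 → posterior Beta(7/2, 2)
obs 2: x=1 → posterior Beta(9/2, 2)
obs 3: x=1 → posterior Beta(11/2, 2)
obs 4: x=1 → posterior Beta(13/2, 2)
obs 5: x=1 → posterior Beta(15/2, 2)
obs 6: x=0 → posterior Beta(15/2, 3)
obs 7: x=0 → posterior Beta(15/2, 4)
obs 8: x=1 → posterior Beta(17/2, 4)
obs 9: x=1 → posterior Beta(19/2, 4)
obs 10: x=1 → posterior Beta(21/2, 4)
obs 11: x=1 → posterior Beta(23/2, 4)
obs 12: x=0 → posterior Beta(23/2, 5)
obs 13: x=1 → posterior Beta(25/2, 5)

23/31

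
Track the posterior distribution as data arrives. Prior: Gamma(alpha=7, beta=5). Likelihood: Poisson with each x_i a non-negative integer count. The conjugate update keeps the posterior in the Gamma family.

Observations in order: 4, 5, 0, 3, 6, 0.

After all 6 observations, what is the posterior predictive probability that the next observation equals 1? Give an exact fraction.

obs 1: x=4 → posterior Gamma(11, 6)
obs 2: x=5 → posterior Gamma(16, 7)
obs 3: x=0 → posterior Gamma(16, 8)
obs 4: x=3 → posterior Gamma(19, 9)
obs 5: x=6 → posterior Gamma(25, 10)
obs 6: x=0 → posterior Gamma(25, 11)

2708676485847093051045756275/11447545997288281555215581184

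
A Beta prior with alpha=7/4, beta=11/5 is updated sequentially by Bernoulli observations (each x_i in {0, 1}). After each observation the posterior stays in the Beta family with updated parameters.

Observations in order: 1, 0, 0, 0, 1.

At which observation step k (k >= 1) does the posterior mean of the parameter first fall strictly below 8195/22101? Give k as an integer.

obs 1: x=1 → posterior Beta(11/4, 11/5)
obs 2: x=0 → posterior Beta(11/4, 16/5)
obs 3: x=0 → posterior Beta(11/4, 21/5)
obs 4: x=0 → posterior Beta(11/4, 26/5)
obs 5: x=1 → posterior Beta(15/4, 26/5)

k = 4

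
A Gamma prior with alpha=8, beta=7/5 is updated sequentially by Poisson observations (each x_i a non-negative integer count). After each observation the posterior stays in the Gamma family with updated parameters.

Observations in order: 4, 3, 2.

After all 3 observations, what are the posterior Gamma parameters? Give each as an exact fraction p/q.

obs 1: x=4 → posterior Gamma(12, 12/5)
obs 2: x=3 → posterior Gamma(15, 17/5)
obs 3: x=2 → posterior Gamma(17, 22/5)

alpha=17, beta=22/5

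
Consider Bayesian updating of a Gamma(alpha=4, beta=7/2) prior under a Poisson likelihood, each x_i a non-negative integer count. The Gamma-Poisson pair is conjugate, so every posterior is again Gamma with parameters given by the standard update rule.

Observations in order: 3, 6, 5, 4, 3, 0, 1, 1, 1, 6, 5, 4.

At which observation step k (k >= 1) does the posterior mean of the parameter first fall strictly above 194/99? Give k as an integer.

obs 1: x=3 → posterior Gamma(7, 9/2)
obs 2: x=6 → posterior Gamma(13, 11/2)
obs 3: x=5 → posterior Gamma(18, 13/2)
obs 4: x=4 → posterior Gamma(22, 15/2)
obs 5: x=3 → posterior Gamma(25, 17/2)
obs 6: x=0 → posterior Gamma(25, 19/2)
obs 7: x=1 → posterior Gamma(26, 21/2)
obs 8: x=1 → posterior Gamma(27, 23/2)
obs 9: x=1 → posterior Gamma(28, 25/2)
obs 10: x=6 → posterior Gamma(34, 27/2)
obs 11: x=5 → posterior Gamma(39, 29/2)
obs 12: x=4 → posterior Gamma(43, 31/2)

k = 2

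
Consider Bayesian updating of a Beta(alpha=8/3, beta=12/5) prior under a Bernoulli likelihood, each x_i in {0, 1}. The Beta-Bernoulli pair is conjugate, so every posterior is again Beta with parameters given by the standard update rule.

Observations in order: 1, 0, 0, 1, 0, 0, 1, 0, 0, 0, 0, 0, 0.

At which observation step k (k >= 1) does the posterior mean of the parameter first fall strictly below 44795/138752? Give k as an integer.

k = 13

obs 1: x=1 → posterior Beta(11/3, 12/5)
obs 2: x=0 → posterior Beta(11/3, 17/5)
obs 3: x=0 → posterior Beta(11/3, 22/5)
obs 4: x=1 → posterior Beta(14/3, 22/5)
obs 5: x=0 → posterior Beta(14/3, 27/5)
obs 6: x=0 → posterior Beta(14/3, 32/5)
obs 7: x=1 → posterior Beta(17/3, 32/5)
obs 8: x=0 → posterior Beta(17/3, 37/5)
obs 9: x=0 → posterior Beta(17/3, 42/5)
obs 10: x=0 → posterior Beta(17/3, 47/5)
obs 11: x=0 → posterior Beta(17/3, 52/5)
obs 12: x=0 → posterior Beta(17/3, 57/5)
obs 13: x=0 → posterior Beta(17/3, 62/5)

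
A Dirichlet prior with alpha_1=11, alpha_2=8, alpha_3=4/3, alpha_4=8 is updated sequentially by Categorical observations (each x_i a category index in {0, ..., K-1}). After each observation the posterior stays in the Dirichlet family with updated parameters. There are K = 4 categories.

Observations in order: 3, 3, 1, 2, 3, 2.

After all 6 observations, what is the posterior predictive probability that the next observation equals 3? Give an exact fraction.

obs 1: x=3 → posterior Dirichlet(11, 8, 4/3, 9)
obs 2: x=3 → posterior Dirichlet(11, 8, 4/3, 10)
obs 3: x=1 → posterior Dirichlet(11, 9, 4/3, 10)
obs 4: x=2 → posterior Dirichlet(11, 9, 7/3, 10)
obs 5: x=3 → posterior Dirichlet(11, 9, 7/3, 11)
obs 6: x=2 → posterior Dirichlet(11, 9, 10/3, 11)

33/103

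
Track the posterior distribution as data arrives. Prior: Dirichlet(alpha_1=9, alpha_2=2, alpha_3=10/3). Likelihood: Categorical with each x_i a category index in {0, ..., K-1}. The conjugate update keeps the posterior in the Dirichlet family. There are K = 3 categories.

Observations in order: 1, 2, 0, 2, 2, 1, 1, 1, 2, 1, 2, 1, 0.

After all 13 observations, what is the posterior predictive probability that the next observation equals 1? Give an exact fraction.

obs 1: x=1 → posterior Dirichlet(9, 3, 10/3)
obs 2: x=2 → posterior Dirichlet(9, 3, 13/3)
obs 3: x=0 → posterior Dirichlet(10, 3, 13/3)
obs 4: x=2 → posterior Dirichlet(10, 3, 16/3)
obs 5: x=2 → posterior Dirichlet(10, 3, 19/3)
obs 6: x=1 → posterior Dirichlet(10, 4, 19/3)
obs 7: x=1 → posterior Dirichlet(10, 5, 19/3)
obs 8: x=1 → posterior Dirichlet(10, 6, 19/3)
obs 9: x=2 → posterior Dirichlet(10, 6, 22/3)
obs 10: x=1 → posterior Dirichlet(10, 7, 22/3)
obs 11: x=2 → posterior Dirichlet(10, 7, 25/3)
obs 12: x=1 → posterior Dirichlet(10, 8, 25/3)
obs 13: x=0 → posterior Dirichlet(11, 8, 25/3)

12/41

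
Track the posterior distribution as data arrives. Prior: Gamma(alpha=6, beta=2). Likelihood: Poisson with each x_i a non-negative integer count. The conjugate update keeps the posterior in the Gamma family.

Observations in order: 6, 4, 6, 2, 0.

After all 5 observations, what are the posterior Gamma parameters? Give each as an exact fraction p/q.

alpha=24, beta=7

obs 1: x=6 → posterior Gamma(12, 3)
obs 2: x=4 → posterior Gamma(16, 4)
obs 3: x=6 → posterior Gamma(22, 5)
obs 4: x=2 → posterior Gamma(24, 6)
obs 5: x=0 → posterior Gamma(24, 7)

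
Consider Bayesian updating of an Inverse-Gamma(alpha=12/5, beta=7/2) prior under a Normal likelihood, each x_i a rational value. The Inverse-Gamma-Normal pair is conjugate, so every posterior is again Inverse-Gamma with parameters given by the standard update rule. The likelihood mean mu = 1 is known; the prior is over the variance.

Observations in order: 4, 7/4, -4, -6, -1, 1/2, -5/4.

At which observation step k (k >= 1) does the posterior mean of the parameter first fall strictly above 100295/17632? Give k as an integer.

k = 3

obs 1: x=4 → posterior Inverse-Gamma(29/10, 8)
obs 2: x=7/4 → posterior Inverse-Gamma(17/5, 265/32)
obs 3: x=-4 → posterior Inverse-Gamma(39/10, 665/32)
obs 4: x=-6 → posterior Inverse-Gamma(22/5, 1449/32)
obs 5: x=-1 → posterior Inverse-Gamma(49/10, 1513/32)
obs 6: x=1/2 → posterior Inverse-Gamma(27/5, 1517/32)
obs 7: x=-5/4 → posterior Inverse-Gamma(59/10, 799/16)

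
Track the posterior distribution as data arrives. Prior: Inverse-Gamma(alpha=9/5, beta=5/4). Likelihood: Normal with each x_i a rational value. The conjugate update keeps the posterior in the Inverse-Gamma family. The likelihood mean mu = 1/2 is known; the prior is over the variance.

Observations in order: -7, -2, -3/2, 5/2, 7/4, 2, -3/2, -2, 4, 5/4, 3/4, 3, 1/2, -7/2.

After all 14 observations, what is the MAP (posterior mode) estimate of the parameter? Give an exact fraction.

obs 1: x=-7 → posterior Inverse-Gamma(23/10, 235/8)
obs 2: x=-2 → posterior Inverse-Gamma(14/5, 65/2)
obs 3: x=-3/2 → posterior Inverse-Gamma(33/10, 69/2)
obs 4: x=5/2 → posterior Inverse-Gamma(19/5, 73/2)
obs 5: x=7/4 → posterior Inverse-Gamma(43/10, 1193/32)
obs 6: x=2 → posterior Inverse-Gamma(24/5, 1229/32)
obs 7: x=-3/2 → posterior Inverse-Gamma(53/10, 1293/32)
obs 8: x=-2 → posterior Inverse-Gamma(29/5, 1393/32)
obs 9: x=4 → posterior Inverse-Gamma(63/10, 1589/32)
obs 10: x=5/4 → posterior Inverse-Gamma(34/5, 799/16)
obs 11: x=3/4 → posterior Inverse-Gamma(73/10, 1599/32)
obs 12: x=3 → posterior Inverse-Gamma(39/5, 1699/32)
obs 13: x=1/2 → posterior Inverse-Gamma(83/10, 1699/32)
obs 14: x=-7/2 → posterior Inverse-Gamma(44/5, 1955/32)

9775/1568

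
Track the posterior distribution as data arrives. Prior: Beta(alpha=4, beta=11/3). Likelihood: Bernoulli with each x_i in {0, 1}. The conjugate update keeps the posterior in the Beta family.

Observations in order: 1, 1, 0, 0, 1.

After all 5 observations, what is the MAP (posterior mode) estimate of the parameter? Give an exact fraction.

9/16

obs 1: x=1 → posterior Beta(5, 11/3)
obs 2: x=1 → posterior Beta(6, 11/3)
obs 3: x=0 → posterior Beta(6, 14/3)
obs 4: x=0 → posterior Beta(6, 17/3)
obs 5: x=1 → posterior Beta(7, 17/3)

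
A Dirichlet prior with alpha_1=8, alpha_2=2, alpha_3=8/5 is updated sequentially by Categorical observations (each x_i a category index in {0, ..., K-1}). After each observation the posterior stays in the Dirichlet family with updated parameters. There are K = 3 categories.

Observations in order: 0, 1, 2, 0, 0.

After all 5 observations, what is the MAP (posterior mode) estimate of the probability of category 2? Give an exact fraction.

obs 1: x=0 → posterior Dirichlet(9, 2, 8/5)
obs 2: x=1 → posterior Dirichlet(9, 3, 8/5)
obs 3: x=2 → posterior Dirichlet(9, 3, 13/5)
obs 4: x=0 → posterior Dirichlet(10, 3, 13/5)
obs 5: x=0 → posterior Dirichlet(11, 3, 13/5)

2/17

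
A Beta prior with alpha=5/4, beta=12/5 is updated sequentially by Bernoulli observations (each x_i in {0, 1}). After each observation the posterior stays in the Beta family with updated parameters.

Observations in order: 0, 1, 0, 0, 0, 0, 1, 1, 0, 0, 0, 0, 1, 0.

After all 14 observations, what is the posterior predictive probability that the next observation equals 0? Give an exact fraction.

obs 1: x=0 → posterior Beta(5/4, 17/5)
obs 2: x=1 → posterior Beta(9/4, 17/5)
obs 3: x=0 → posterior Beta(9/4, 22/5)
obs 4: x=0 → posterior Beta(9/4, 27/5)
obs 5: x=0 → posterior Beta(9/4, 32/5)
obs 6: x=0 → posterior Beta(9/4, 37/5)
obs 7: x=1 → posterior Beta(13/4, 37/5)
obs 8: x=1 → posterior Beta(17/4, 37/5)
obs 9: x=0 → posterior Beta(17/4, 42/5)
obs 10: x=0 → posterior Beta(17/4, 47/5)
obs 11: x=0 → posterior Beta(17/4, 52/5)
obs 12: x=0 → posterior Beta(17/4, 57/5)
obs 13: x=1 → posterior Beta(21/4, 57/5)
obs 14: x=0 → posterior Beta(21/4, 62/5)

248/353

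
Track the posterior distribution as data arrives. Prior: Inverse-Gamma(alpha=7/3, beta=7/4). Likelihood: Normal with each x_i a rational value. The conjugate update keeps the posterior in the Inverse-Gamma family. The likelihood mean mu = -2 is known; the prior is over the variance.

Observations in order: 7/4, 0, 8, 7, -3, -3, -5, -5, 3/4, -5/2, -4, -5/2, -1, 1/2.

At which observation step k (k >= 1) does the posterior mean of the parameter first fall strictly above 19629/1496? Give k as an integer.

k = 3

obs 1: x=7/4 → posterior Inverse-Gamma(17/6, 281/32)
obs 2: x=0 → posterior Inverse-Gamma(10/3, 345/32)
obs 3: x=8 → posterior Inverse-Gamma(23/6, 1945/32)
obs 4: x=7 → posterior Inverse-Gamma(13/3, 3241/32)
obs 5: x=-3 → posterior Inverse-Gamma(29/6, 3257/32)
obs 6: x=-3 → posterior Inverse-Gamma(16/3, 3273/32)
obs 7: x=-5 → posterior Inverse-Gamma(35/6, 3417/32)
obs 8: x=-5 → posterior Inverse-Gamma(19/3, 3561/32)
obs 9: x=3/4 → posterior Inverse-Gamma(41/6, 1841/16)
obs 10: x=-5/2 → posterior Inverse-Gamma(22/3, 1843/16)
obs 11: x=-4 → posterior Inverse-Gamma(47/6, 1875/16)
obs 12: x=-5/2 → posterior Inverse-Gamma(25/3, 1877/16)
obs 13: x=-1 → posterior Inverse-Gamma(53/6, 1885/16)
obs 14: x=1/2 → posterior Inverse-Gamma(28/3, 1935/16)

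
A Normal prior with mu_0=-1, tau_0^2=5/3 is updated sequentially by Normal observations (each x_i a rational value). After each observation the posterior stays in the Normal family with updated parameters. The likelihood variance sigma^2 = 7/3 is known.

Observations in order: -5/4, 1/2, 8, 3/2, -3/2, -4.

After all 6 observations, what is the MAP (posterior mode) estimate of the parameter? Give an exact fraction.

1/4

obs 1: x=-5/4 → posterior Normal(-53/48, 35/36)
obs 2: x=1/2 → posterior Normal(-43/68, 35/51)
obs 3: x=8 → posterior Normal(117/88, 35/66)
obs 4: x=3/2 → posterior Normal(49/36, 35/81)
obs 5: x=-3/2 → posterior Normal(117/128, 35/96)
obs 6: x=-4 → posterior Normal(1/4, 35/111)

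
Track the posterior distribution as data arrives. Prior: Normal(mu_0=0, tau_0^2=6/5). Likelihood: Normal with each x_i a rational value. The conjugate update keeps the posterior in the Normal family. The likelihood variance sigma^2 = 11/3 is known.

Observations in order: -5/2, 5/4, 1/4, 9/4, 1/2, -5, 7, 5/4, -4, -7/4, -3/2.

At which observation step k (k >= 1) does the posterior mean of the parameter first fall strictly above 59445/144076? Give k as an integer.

k = 8

obs 1: x=-5/2 → posterior Normal(-45/73, 66/73)
obs 2: x=5/4 → posterior Normal(-45/182, 66/91)
obs 3: x=1/4 → posterior Normal(-18/109, 66/109)
obs 4: x=9/4 → posterior Normal(45/254, 66/127)
obs 5: x=1/2 → posterior Normal(63/290, 66/145)
obs 6: x=-5 → posterior Normal(-117/326, 66/163)
obs 7: x=7 → posterior Normal(135/362, 66/181)
obs 8: x=5/4 → posterior Normal(90/199, 66/199)
obs 9: x=-4 → posterior Normal(18/217, 66/217)
obs 10: x=-7/4 → posterior Normal(-27/470, 66/235)
obs 11: x=-3/2 → posterior Normal(-81/506, 6/23)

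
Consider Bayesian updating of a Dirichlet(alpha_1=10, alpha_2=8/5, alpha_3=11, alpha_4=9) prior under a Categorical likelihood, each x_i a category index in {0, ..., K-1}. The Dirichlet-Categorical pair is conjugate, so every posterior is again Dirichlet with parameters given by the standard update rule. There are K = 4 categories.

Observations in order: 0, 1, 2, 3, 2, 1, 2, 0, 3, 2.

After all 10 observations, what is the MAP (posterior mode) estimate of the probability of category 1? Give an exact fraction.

13/188

obs 1: x=0 → posterior Dirichlet(11, 8/5, 11, 9)
obs 2: x=1 → posterior Dirichlet(11, 13/5, 11, 9)
obs 3: x=2 → posterior Dirichlet(11, 13/5, 12, 9)
obs 4: x=3 → posterior Dirichlet(11, 13/5, 12, 10)
obs 5: x=2 → posterior Dirichlet(11, 13/5, 13, 10)
obs 6: x=1 → posterior Dirichlet(11, 18/5, 13, 10)
obs 7: x=2 → posterior Dirichlet(11, 18/5, 14, 10)
obs 8: x=0 → posterior Dirichlet(12, 18/5, 14, 10)
obs 9: x=3 → posterior Dirichlet(12, 18/5, 14, 11)
obs 10: x=2 → posterior Dirichlet(12, 18/5, 15, 11)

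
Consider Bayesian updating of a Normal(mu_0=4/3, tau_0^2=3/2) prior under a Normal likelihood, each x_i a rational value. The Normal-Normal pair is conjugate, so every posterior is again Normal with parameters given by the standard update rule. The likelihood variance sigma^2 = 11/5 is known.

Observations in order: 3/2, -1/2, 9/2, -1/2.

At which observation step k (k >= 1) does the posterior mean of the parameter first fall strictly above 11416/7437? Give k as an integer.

k = 3

obs 1: x=3/2 → posterior Normal(311/222, 33/37)
obs 2: x=-1/2 → posterior Normal(133/156, 33/52)
obs 3: x=9/2 → posterior Normal(671/402, 33/67)
obs 4: x=-1/2 → posterior Normal(313/246, 33/82)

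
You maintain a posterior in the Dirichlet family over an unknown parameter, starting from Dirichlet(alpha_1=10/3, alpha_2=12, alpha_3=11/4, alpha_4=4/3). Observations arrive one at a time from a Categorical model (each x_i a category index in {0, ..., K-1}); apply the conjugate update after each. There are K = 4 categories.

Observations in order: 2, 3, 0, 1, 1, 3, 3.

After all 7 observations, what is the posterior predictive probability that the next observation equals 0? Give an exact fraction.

52/317

obs 1: x=2 → posterior Dirichlet(10/3, 12, 15/4, 4/3)
obs 2: x=3 → posterior Dirichlet(10/3, 12, 15/4, 7/3)
obs 3: x=0 → posterior Dirichlet(13/3, 12, 15/4, 7/3)
obs 4: x=1 → posterior Dirichlet(13/3, 13, 15/4, 7/3)
obs 5: x=1 → posterior Dirichlet(13/3, 14, 15/4, 7/3)
obs 6: x=3 → posterior Dirichlet(13/3, 14, 15/4, 10/3)
obs 7: x=3 → posterior Dirichlet(13/3, 14, 15/4, 13/3)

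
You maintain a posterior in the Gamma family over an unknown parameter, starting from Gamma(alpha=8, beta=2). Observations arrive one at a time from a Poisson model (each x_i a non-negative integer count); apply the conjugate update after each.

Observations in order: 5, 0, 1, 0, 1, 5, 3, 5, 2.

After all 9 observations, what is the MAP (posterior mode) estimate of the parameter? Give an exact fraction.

29/11

obs 1: x=5 → posterior Gamma(13, 3)
obs 2: x=0 → posterior Gamma(13, 4)
obs 3: x=1 → posterior Gamma(14, 5)
obs 4: x=0 → posterior Gamma(14, 6)
obs 5: x=1 → posterior Gamma(15, 7)
obs 6: x=5 → posterior Gamma(20, 8)
obs 7: x=3 → posterior Gamma(23, 9)
obs 8: x=5 → posterior Gamma(28, 10)
obs 9: x=2 → posterior Gamma(30, 11)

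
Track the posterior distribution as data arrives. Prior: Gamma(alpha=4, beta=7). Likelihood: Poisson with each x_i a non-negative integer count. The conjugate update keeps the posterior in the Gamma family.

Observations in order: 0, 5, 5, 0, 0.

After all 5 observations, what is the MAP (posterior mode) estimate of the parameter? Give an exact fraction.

obs 1: x=0 → posterior Gamma(4, 8)
obs 2: x=5 → posterior Gamma(9, 9)
obs 3: x=5 → posterior Gamma(14, 10)
obs 4: x=0 → posterior Gamma(14, 11)
obs 5: x=0 → posterior Gamma(14, 12)

13/12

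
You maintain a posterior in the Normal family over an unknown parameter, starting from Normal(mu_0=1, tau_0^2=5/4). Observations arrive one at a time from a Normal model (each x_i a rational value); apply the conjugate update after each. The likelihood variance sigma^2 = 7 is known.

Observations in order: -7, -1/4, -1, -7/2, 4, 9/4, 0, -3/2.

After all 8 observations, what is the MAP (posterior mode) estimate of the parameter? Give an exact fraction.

-7/68

obs 1: x=-7 → posterior Normal(-7/33, 35/33)
obs 2: x=-1/4 → posterior Normal(-33/152, 35/38)
obs 3: x=-1 → posterior Normal(-53/172, 35/43)
obs 4: x=-7/2 → posterior Normal(-41/64, 35/48)
obs 5: x=4 → posterior Normal(-43/212, 35/53)
obs 6: x=9/4 → posterior Normal(1/116, 35/58)
obs 7: x=0 → posterior Normal(1/126, 5/9)
obs 8: x=-3/2 → posterior Normal(-7/68, 35/68)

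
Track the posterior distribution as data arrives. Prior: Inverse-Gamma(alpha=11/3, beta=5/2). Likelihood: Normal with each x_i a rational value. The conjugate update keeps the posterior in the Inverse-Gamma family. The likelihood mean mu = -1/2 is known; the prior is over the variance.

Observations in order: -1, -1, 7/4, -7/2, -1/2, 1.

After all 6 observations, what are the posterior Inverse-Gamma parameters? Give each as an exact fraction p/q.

obs 1: x=-1 → posterior Inverse-Gamma(25/6, 21/8)
obs 2: x=-1 → posterior Inverse-Gamma(14/3, 11/4)
obs 3: x=7/4 → posterior Inverse-Gamma(31/6, 169/32)
obs 4: x=-7/2 → posterior Inverse-Gamma(17/3, 313/32)
obs 5: x=-1/2 → posterior Inverse-Gamma(37/6, 313/32)
obs 6: x=1 → posterior Inverse-Gamma(20/3, 349/32)

alpha=20/3, beta=349/32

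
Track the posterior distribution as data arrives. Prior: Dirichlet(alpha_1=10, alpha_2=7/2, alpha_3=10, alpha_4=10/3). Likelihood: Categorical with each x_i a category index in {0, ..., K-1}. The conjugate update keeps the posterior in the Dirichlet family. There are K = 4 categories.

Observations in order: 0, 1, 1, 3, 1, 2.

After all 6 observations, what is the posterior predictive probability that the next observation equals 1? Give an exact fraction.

39/197

obs 1: x=0 → posterior Dirichlet(11, 7/2, 10, 10/3)
obs 2: x=1 → posterior Dirichlet(11, 9/2, 10, 10/3)
obs 3: x=1 → posterior Dirichlet(11, 11/2, 10, 10/3)
obs 4: x=3 → posterior Dirichlet(11, 11/2, 10, 13/3)
obs 5: x=1 → posterior Dirichlet(11, 13/2, 10, 13/3)
obs 6: x=2 → posterior Dirichlet(11, 13/2, 11, 13/3)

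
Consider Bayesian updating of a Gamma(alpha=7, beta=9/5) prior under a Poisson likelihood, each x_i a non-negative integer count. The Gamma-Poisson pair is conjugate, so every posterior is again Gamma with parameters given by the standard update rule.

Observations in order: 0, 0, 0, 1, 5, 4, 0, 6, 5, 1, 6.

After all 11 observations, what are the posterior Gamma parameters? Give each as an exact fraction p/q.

obs 1: x=0 → posterior Gamma(7, 14/5)
obs 2: x=0 → posterior Gamma(7, 19/5)
obs 3: x=0 → posterior Gamma(7, 24/5)
obs 4: x=1 → posterior Gamma(8, 29/5)
obs 5: x=5 → posterior Gamma(13, 34/5)
obs 6: x=4 → posterior Gamma(17, 39/5)
obs 7: x=0 → posterior Gamma(17, 44/5)
obs 8: x=6 → posterior Gamma(23, 49/5)
obs 9: x=5 → posterior Gamma(28, 54/5)
obs 10: x=1 → posterior Gamma(29, 59/5)
obs 11: x=6 → posterior Gamma(35, 64/5)

alpha=35, beta=64/5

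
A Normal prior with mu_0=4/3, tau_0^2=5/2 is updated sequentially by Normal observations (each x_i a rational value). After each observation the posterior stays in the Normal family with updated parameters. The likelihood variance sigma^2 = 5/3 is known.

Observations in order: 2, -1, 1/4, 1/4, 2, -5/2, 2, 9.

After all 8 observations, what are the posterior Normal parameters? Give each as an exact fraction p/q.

mu_0=58/39, tau_0^2=5/26

obs 1: x=2 → posterior Normal(26/15, 1)
obs 2: x=-1 → posterior Normal(17/24, 5/8)
obs 3: x=1/4 → posterior Normal(7/12, 5/11)
obs 4: x=1/4 → posterior Normal(43/84, 5/14)
obs 5: x=2 → posterior Normal(79/102, 5/17)
obs 6: x=-5/2 → posterior Normal(17/60, 1/4)
obs 7: x=2 → posterior Normal(35/69, 5/23)
obs 8: x=9 → posterior Normal(58/39, 5/26)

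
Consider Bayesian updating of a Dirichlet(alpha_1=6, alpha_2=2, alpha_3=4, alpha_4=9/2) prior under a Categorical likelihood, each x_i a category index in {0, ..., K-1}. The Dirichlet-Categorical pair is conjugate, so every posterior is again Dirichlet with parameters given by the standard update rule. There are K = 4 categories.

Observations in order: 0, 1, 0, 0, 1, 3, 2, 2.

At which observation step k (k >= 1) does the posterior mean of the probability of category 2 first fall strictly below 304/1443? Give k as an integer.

k = 3

obs 1: x=0 → posterior Dirichlet(7, 2, 4, 9/2)
obs 2: x=1 → posterior Dirichlet(7, 3, 4, 9/2)
obs 3: x=0 → posterior Dirichlet(8, 3, 4, 9/2)
obs 4: x=0 → posterior Dirichlet(9, 3, 4, 9/2)
obs 5: x=1 → posterior Dirichlet(9, 4, 4, 9/2)
obs 6: x=3 → posterior Dirichlet(9, 4, 4, 11/2)
obs 7: x=2 → posterior Dirichlet(9, 4, 5, 11/2)
obs 8: x=2 → posterior Dirichlet(9, 4, 6, 11/2)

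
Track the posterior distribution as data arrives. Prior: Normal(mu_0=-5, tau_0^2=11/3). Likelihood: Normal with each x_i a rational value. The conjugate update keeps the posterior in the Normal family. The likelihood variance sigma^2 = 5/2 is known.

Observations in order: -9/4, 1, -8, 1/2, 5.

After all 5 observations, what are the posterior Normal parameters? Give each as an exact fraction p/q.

mu_0=-63/50, tau_0^2=11/25

obs 1: x=-9/4 → posterior Normal(-249/74, 55/37)
obs 2: x=1 → posterior Normal(-205/118, 55/59)
obs 3: x=-8 → posterior Normal(-557/162, 55/81)
obs 4: x=1/2 → posterior Normal(-535/206, 55/103)
obs 5: x=5 → posterior Normal(-63/50, 11/25)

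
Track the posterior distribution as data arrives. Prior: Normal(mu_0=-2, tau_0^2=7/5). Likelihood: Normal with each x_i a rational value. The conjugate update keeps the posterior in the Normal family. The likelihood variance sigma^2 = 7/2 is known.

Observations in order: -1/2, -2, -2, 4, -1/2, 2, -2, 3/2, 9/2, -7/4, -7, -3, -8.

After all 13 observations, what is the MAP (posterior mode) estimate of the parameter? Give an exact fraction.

-79/62

obs 1: x=-1/2 → posterior Normal(-11/7, 1)
obs 2: x=-2 → posterior Normal(-5/3, 7/9)
obs 3: x=-2 → posterior Normal(-19/11, 7/11)
obs 4: x=4 → posterior Normal(-11/13, 7/13)
obs 5: x=-1/2 → posterior Normal(-4/5, 7/15)
obs 6: x=2 → posterior Normal(-8/17, 7/17)
obs 7: x=-2 → posterior Normal(-12/19, 7/19)
obs 8: x=3/2 → posterior Normal(-3/7, 1/3)
obs 9: x=9/2 → posterior Normal(0, 7/23)
obs 10: x=-7/4 → posterior Normal(-7/50, 7/25)
obs 11: x=-7 → posterior Normal(-35/54, 7/27)
obs 12: x=-3 → posterior Normal(-47/58, 7/29)
obs 13: x=-8 → posterior Normal(-79/62, 7/31)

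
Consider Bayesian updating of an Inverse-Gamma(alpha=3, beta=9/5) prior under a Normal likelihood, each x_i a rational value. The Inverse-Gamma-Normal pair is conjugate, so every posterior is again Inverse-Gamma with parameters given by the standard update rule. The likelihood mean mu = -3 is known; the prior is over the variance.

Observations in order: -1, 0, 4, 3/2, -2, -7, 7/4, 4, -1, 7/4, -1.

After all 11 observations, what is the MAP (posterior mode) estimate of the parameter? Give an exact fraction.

obs 1: x=-1 → posterior Inverse-Gamma(7/2, 19/5)
obs 2: x=0 → posterior Inverse-Gamma(4, 83/10)
obs 3: x=4 → posterior Inverse-Gamma(9/2, 164/5)
obs 4: x=3/2 → posterior Inverse-Gamma(5, 1717/40)
obs 5: x=-2 → posterior Inverse-Gamma(11/2, 1737/40)
obs 6: x=-7 → posterior Inverse-Gamma(6, 2057/40)
obs 7: x=7/4 → posterior Inverse-Gamma(13/2, 10033/160)
obs 8: x=4 → posterior Inverse-Gamma(7, 13953/160)
obs 9: x=-1 → posterior Inverse-Gamma(15/2, 14273/160)
obs 10: x=7/4 → posterior Inverse-Gamma(8, 8039/80)
obs 11: x=-1 → posterior Inverse-Gamma(17/2, 8199/80)

8199/760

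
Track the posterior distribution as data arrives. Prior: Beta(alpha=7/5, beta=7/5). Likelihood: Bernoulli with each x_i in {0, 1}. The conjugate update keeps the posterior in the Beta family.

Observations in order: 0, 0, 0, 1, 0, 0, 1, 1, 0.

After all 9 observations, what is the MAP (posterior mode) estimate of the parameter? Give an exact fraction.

obs 1: x=0 → posterior Beta(7/5, 12/5)
obs 2: x=0 → posterior Beta(7/5, 17/5)
obs 3: x=0 → posterior Beta(7/5, 22/5)
obs 4: x=1 → posterior Beta(12/5, 22/5)
obs 5: x=0 → posterior Beta(12/5, 27/5)
obs 6: x=0 → posterior Beta(12/5, 32/5)
obs 7: x=1 → posterior Beta(17/5, 32/5)
obs 8: x=1 → posterior Beta(22/5, 32/5)
obs 9: x=0 → posterior Beta(22/5, 37/5)

17/49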